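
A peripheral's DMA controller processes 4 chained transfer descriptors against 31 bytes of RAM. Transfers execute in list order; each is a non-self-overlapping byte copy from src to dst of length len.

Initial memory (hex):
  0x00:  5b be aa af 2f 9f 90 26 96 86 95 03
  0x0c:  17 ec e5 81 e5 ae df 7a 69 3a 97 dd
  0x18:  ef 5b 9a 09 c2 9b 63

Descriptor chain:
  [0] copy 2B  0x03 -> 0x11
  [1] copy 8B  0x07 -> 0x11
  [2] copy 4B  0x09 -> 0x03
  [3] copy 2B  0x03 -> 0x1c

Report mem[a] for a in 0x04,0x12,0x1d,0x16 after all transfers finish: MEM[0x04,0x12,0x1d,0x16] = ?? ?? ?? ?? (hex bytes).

MEM[0x04,0x12,0x1d,0x16] = 95 96 95 17

#0 dst[0x11+2] := {0xaf,0x2f}
#1 dst[0x11+8] := {0x26,0x96,0x86,0x95,0x03,0x17,0xec,0xe5}
#2 dst[0x03+4] := {0x86,0x95,0x03,0x17}
#3 dst[0x1c+2] := {0x86,0x95}
query mem[0x04]=0x95, mem[0x12]=0x96, mem[0x1d]=0x95, mem[0x16]=0x17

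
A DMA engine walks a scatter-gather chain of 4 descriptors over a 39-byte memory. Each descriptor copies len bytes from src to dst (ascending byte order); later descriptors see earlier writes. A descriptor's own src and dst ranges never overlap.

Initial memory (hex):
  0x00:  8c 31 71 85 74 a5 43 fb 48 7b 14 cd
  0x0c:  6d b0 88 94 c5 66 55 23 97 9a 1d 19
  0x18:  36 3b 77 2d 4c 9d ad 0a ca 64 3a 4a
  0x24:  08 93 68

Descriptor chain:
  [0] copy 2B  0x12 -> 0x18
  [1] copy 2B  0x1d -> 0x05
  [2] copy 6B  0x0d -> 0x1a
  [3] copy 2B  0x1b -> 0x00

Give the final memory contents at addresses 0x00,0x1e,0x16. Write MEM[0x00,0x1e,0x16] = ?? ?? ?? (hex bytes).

MEM[0x00,0x1e,0x16] = 88 66 1d

[0] 0x12->0x18 len=2 : 55 23
[1] 0x1d->0x05 len=2 : 9d ad
[2] 0x0d->0x1a len=6 : b0 88 94 c5 66 55
[3] 0x1b->0x00 len=2 : 88 94
query mem[0x00]=0x88, mem[0x1e]=0x66, mem[0x16]=0x1d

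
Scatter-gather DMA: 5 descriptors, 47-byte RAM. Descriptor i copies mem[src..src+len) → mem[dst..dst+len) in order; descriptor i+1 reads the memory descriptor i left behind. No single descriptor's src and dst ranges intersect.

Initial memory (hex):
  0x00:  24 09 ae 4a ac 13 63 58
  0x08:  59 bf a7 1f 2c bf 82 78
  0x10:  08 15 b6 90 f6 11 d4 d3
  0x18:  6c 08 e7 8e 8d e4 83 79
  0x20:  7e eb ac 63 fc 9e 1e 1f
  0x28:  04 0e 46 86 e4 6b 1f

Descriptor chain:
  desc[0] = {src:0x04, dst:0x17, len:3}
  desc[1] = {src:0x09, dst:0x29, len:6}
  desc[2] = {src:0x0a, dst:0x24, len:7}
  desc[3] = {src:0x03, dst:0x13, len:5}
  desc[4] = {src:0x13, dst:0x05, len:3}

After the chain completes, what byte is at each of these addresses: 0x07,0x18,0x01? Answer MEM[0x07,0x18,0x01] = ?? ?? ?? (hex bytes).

#0 dst[0x17+3] := {0xac,0x13,0x63}
#1 dst[0x29+6] := {0xbf,0xa7,0x1f,0x2c,0xbf,0x82}
#2 dst[0x24+7] := {0xa7,0x1f,0x2c,0xbf,0x82,0x78,0x08}
#3 dst[0x13+5] := {0x4a,0xac,0x13,0x63,0x58}
#4 dst[0x05+3] := {0x4a,0xac,0x13}
query mem[0x07]=0x13, mem[0x18]=0x13, mem[0x01]=0x09

MEM[0x07,0x18,0x01] = 13 13 09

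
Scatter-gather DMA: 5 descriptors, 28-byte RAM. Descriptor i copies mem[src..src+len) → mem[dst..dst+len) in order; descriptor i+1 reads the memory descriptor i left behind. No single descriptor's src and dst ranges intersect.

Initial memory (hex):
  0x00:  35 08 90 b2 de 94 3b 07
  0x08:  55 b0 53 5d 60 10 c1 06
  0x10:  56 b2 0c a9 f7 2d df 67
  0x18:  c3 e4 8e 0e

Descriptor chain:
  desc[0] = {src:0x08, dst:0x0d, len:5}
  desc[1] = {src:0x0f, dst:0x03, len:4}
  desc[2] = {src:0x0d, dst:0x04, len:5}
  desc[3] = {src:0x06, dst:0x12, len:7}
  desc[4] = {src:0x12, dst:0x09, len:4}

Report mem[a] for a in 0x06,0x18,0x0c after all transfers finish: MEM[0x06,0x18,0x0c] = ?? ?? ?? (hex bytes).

#0 dst[0x0d+5] := {0x55,0xb0,0x53,0x5d,0x60}
#1 dst[0x03+4] := {0x53,0x5d,0x60,0x0c}
#2 dst[0x04+5] := {0x55,0xb0,0x53,0x5d,0x60}
#3 dst[0x12+7] := {0x53,0x5d,0x60,0xb0,0x53,0x5d,0x60}
#4 dst[0x09+4] := {0x53,0x5d,0x60,0xb0}
query mem[0x06]=0x53, mem[0x18]=0x60, mem[0x0c]=0xb0

MEM[0x06,0x18,0x0c] = 53 60 b0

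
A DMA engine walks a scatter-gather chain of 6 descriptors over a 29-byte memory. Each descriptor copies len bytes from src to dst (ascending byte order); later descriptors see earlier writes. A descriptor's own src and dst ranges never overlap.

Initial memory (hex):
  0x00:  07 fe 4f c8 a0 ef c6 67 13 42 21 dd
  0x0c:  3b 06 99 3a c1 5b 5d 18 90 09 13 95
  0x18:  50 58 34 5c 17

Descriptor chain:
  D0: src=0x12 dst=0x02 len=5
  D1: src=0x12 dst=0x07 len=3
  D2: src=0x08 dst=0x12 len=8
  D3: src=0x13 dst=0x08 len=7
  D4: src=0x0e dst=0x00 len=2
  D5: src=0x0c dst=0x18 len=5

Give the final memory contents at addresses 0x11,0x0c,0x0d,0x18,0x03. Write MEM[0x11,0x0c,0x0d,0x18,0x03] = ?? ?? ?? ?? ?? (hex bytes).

D0: mem[0x02..0x06] <- [5d 18 90 09 13]
D1: mem[0x07..0x09] <- [5d 18 90]
D2: mem[0x12..0x19] <- [18 90 21 dd 3b 06 99 3a]
D3: mem[0x08..0x0e] <- [90 21 dd 3b 06 99 3a]
D4: mem[0x00..0x01] <- [3a 3a]
D5: mem[0x18..0x1c] <- [06 99 3a 3a c1]
query mem[0x11]=0x5b, mem[0x0c]=0x06, mem[0x0d]=0x99, mem[0x18]=0x06, mem[0x03]=0x18

MEM[0x11,0x0c,0x0d,0x18,0x03] = 5b 06 99 06 18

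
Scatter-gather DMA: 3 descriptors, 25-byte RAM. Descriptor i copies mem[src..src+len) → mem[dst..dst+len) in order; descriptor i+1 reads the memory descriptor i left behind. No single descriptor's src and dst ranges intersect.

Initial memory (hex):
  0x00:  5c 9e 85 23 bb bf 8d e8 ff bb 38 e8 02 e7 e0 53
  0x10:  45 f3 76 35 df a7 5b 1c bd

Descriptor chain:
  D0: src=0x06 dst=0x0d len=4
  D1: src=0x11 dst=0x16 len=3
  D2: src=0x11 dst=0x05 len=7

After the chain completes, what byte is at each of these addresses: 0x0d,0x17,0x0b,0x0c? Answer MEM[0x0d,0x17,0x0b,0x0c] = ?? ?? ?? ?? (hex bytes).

MEM[0x0d,0x17,0x0b,0x0c] = 8d 76 76 02

#0 dst[0x0d+4] := {0x8d,0xe8,0xff,0xbb}
#1 dst[0x16+3] := {0xf3,0x76,0x35}
#2 dst[0x05+7] := {0xf3,0x76,0x35,0xdf,0xa7,0xf3,0x76}
query mem[0x0d]=0x8d, mem[0x17]=0x76, mem[0x0b]=0x76, mem[0x0c]=0x02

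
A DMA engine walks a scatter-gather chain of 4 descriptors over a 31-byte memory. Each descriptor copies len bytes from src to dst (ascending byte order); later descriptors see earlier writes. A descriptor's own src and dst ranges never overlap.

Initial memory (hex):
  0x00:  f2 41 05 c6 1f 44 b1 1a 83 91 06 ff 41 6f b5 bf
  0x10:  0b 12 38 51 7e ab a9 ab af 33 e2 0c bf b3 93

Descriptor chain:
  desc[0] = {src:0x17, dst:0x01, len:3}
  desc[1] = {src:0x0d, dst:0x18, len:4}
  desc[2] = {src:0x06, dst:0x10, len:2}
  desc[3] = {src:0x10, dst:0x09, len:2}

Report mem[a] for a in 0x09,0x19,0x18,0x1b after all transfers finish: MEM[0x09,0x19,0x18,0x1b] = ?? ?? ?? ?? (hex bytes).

MEM[0x09,0x19,0x18,0x1b] = b1 b5 6f 0b

  after D0: wrote 3B at 0x01 = abaf33
  after D1: wrote 4B at 0x18 = 6fb5bf0b
  after D2: wrote 2B at 0x10 = b11a
  after D3: wrote 2B at 0x09 = b11a
query mem[0x09]=0xb1, mem[0x19]=0xb5, mem[0x18]=0x6f, mem[0x1b]=0x0b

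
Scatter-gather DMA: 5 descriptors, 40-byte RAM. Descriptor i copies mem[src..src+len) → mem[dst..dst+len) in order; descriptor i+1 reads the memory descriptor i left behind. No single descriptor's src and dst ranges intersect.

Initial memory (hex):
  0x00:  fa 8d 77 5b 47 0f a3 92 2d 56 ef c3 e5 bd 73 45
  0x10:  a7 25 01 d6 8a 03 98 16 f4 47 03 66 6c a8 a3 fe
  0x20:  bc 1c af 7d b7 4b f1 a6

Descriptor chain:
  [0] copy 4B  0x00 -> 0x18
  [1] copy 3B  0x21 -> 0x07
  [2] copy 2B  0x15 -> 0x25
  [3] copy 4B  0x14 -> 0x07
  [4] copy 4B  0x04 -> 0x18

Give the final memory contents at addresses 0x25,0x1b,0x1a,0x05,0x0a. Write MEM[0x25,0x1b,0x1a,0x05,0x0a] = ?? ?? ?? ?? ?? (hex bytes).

MEM[0x25,0x1b,0x1a,0x05,0x0a] = 03 8a a3 0f 16

D0: mem[0x18..0x1b] <- [fa 8d 77 5b]
D1: mem[0x07..0x09] <- [1c af 7d]
D2: mem[0x25..0x26] <- [03 98]
D3: mem[0x07..0x0a] <- [8a 03 98 16]
D4: mem[0x18..0x1b] <- [47 0f a3 8a]
query mem[0x25]=0x03, mem[0x1b]=0x8a, mem[0x1a]=0xa3, mem[0x05]=0x0f, mem[0x0a]=0x16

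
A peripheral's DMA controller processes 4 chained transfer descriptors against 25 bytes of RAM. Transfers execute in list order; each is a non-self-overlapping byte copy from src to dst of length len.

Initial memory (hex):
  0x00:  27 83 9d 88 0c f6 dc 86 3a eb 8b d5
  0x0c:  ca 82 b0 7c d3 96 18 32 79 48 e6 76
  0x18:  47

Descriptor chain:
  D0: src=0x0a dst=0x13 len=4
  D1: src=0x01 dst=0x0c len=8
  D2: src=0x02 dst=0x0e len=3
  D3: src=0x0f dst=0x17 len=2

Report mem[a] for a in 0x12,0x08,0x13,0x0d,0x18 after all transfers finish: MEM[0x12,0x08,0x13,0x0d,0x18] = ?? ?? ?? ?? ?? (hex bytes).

MEM[0x12,0x08,0x13,0x0d,0x18] = 86 3a 3a 9d 0c

D0: mem[0x13..0x16] <- [8b d5 ca 82]
D1: mem[0x0c..0x13] <- [83 9d 88 0c f6 dc 86 3a]
D2: mem[0x0e..0x10] <- [9d 88 0c]
D3: mem[0x17..0x18] <- [88 0c]
query mem[0x12]=0x86, mem[0x08]=0x3a, mem[0x13]=0x3a, mem[0x0d]=0x9d, mem[0x18]=0x0c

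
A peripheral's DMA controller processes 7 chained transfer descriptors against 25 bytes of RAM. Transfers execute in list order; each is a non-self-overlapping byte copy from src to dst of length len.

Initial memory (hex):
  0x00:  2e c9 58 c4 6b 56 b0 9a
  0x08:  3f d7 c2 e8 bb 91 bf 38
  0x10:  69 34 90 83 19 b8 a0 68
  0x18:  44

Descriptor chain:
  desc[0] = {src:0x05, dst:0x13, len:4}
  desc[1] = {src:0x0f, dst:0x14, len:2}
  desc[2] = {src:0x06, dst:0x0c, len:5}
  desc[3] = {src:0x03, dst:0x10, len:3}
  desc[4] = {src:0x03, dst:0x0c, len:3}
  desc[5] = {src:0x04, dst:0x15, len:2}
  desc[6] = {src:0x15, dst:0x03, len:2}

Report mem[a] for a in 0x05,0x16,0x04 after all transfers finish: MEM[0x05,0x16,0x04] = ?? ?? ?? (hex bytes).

[0] 0x05->0x13 len=4 : 56 b0 9a 3f
[1] 0x0f->0x14 len=2 : 38 69
[2] 0x06->0x0c len=5 : b0 9a 3f d7 c2
[3] 0x03->0x10 len=3 : c4 6b 56
[4] 0x03->0x0c len=3 : c4 6b 56
[5] 0x04->0x15 len=2 : 6b 56
[6] 0x15->0x03 len=2 : 6b 56
query mem[0x05]=0x56, mem[0x16]=0x56, mem[0x04]=0x56

MEM[0x05,0x16,0x04] = 56 56 56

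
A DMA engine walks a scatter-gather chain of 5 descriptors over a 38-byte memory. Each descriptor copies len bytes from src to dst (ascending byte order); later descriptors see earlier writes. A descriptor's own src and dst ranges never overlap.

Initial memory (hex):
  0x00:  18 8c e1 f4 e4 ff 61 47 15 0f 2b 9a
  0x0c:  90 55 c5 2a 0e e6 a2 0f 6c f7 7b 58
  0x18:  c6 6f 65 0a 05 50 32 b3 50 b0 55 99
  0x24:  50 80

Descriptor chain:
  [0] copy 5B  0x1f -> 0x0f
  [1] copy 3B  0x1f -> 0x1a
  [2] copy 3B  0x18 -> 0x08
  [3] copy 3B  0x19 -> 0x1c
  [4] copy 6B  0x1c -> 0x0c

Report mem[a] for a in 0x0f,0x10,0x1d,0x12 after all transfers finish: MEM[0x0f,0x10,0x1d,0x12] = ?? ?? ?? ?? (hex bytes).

D0: mem[0x0f..0x13] <- [b3 50 b0 55 99]
D1: mem[0x1a..0x1c] <- [b3 50 b0]
D2: mem[0x08..0x0a] <- [c6 6f b3]
D3: mem[0x1c..0x1e] <- [6f b3 50]
D4: mem[0x0c..0x11] <- [6f b3 50 b3 50 b0]
query mem[0x0f]=0xb3, mem[0x10]=0x50, mem[0x1d]=0xb3, mem[0x12]=0x55

MEM[0x0f,0x10,0x1d,0x12] = b3 50 b3 55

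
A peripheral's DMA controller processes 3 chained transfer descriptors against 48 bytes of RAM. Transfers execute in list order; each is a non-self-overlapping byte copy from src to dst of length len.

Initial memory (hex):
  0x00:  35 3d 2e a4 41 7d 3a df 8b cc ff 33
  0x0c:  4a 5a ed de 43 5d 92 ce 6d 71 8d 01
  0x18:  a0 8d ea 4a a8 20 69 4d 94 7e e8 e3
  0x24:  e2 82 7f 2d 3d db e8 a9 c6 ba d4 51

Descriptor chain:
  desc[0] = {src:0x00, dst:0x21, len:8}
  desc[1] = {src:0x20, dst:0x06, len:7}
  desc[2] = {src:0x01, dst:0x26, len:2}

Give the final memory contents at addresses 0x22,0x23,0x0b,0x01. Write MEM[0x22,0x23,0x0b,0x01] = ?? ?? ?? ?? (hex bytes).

[0] 0x00->0x21 len=8 : 35 3d 2e a4 41 7d 3a df
[1] 0x20->0x06 len=7 : 94 35 3d 2e a4 41 7d
[2] 0x01->0x26 len=2 : 3d 2e
query mem[0x22]=0x3d, mem[0x23]=0x2e, mem[0x0b]=0x41, mem[0x01]=0x3d

MEM[0x22,0x23,0x0b,0x01] = 3d 2e 41 3d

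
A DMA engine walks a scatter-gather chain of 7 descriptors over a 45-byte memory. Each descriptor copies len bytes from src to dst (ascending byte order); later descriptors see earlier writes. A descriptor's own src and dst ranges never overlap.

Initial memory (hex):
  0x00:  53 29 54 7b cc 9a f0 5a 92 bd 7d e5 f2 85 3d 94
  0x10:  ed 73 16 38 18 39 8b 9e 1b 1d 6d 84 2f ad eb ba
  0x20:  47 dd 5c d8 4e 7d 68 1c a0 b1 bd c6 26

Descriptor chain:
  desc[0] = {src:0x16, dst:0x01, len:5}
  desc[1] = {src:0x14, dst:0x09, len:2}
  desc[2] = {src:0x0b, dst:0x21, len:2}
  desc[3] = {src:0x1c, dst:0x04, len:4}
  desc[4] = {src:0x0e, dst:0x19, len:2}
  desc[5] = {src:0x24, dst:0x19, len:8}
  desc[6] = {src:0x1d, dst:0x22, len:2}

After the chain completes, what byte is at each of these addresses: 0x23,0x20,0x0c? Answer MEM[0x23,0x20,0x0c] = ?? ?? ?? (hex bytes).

MEM[0x23,0x20,0x0c] = b1 c6 f2

[0] 0x16->0x01 len=5 : 8b 9e 1b 1d 6d
[1] 0x14->0x09 len=2 : 18 39
[2] 0x0b->0x21 len=2 : e5 f2
[3] 0x1c->0x04 len=4 : 2f ad eb ba
[4] 0x0e->0x19 len=2 : 3d 94
[5] 0x24->0x19 len=8 : 4e 7d 68 1c a0 b1 bd c6
[6] 0x1d->0x22 len=2 : a0 b1
query mem[0x23]=0xb1, mem[0x20]=0xc6, mem[0x0c]=0xf2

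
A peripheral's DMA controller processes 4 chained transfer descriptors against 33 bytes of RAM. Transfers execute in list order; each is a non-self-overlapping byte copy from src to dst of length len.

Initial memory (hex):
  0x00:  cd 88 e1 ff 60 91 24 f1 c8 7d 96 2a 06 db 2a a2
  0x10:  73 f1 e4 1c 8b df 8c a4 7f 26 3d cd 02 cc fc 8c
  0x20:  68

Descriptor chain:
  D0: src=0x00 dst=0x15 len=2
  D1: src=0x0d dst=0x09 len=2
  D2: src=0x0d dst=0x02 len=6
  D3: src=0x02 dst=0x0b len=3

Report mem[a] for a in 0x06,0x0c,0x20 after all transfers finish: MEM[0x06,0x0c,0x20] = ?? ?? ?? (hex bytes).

MEM[0x06,0x0c,0x20] = f1 2a 68

#0 dst[0x15+2] := {0xcd,0x88}
#1 dst[0x09+2] := {0xdb,0x2a}
#2 dst[0x02+6] := {0xdb,0x2a,0xa2,0x73,0xf1,0xe4}
#3 dst[0x0b+3] := {0xdb,0x2a,0xa2}
query mem[0x06]=0xf1, mem[0x0c]=0x2a, mem[0x20]=0x68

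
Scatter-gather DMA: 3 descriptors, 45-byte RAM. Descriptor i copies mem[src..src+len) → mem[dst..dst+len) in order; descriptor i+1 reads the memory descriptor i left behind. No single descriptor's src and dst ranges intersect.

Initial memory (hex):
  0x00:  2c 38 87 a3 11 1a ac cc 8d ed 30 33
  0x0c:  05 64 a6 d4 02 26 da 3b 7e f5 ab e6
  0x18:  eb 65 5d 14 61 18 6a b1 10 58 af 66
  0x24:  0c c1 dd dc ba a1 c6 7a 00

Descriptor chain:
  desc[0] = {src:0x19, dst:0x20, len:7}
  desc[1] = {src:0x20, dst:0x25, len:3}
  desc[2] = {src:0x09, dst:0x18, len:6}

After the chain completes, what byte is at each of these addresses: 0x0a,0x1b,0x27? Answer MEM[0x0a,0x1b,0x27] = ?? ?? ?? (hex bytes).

[0] 0x19->0x20 len=7 : 65 5d 14 61 18 6a b1
[1] 0x20->0x25 len=3 : 65 5d 14
[2] 0x09->0x18 len=6 : ed 30 33 05 64 a6
query mem[0x0a]=0x30, mem[0x1b]=0x05, mem[0x27]=0x14

MEM[0x0a,0x1b,0x27] = 30 05 14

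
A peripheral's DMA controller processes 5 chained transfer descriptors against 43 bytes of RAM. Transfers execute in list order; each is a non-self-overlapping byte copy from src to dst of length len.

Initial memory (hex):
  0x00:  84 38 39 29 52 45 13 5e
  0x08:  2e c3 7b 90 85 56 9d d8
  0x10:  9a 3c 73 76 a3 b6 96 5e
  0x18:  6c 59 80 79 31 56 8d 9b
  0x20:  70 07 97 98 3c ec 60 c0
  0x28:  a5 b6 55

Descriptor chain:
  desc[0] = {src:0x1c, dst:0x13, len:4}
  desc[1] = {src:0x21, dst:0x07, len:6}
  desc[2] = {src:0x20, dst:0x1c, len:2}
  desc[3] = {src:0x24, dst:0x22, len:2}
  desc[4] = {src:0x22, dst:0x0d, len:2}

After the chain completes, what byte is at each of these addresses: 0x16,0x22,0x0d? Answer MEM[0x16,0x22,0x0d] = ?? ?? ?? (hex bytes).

[0] 0x1c->0x13 len=4 : 31 56 8d 9b
[1] 0x21->0x07 len=6 : 07 97 98 3c ec 60
[2] 0x20->0x1c len=2 : 70 07
[3] 0x24->0x22 len=2 : 3c ec
[4] 0x22->0x0d len=2 : 3c ec
query mem[0x16]=0x9b, mem[0x22]=0x3c, mem[0x0d]=0x3c

MEM[0x16,0x22,0x0d] = 9b 3c 3c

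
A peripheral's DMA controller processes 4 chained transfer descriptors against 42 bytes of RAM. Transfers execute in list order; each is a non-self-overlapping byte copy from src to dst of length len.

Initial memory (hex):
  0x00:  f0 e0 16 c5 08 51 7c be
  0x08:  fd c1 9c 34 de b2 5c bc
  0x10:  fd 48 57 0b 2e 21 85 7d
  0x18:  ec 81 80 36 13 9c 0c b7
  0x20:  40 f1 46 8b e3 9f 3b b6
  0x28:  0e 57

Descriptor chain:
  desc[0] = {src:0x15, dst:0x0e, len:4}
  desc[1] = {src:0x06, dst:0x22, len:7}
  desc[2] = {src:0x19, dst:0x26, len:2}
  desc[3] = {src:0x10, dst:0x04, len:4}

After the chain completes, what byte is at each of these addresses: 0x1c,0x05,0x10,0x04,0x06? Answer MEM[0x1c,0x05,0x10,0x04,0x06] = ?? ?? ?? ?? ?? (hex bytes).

D0: mem[0x0e..0x11] <- [21 85 7d ec]
D1: mem[0x22..0x28] <- [7c be fd c1 9c 34 de]
D2: mem[0x26..0x27] <- [81 80]
D3: mem[0x04..0x07] <- [7d ec 57 0b]
query mem[0x1c]=0x13, mem[0x05]=0xec, mem[0x10]=0x7d, mem[0x04]=0x7d, mem[0x06]=0x57

MEM[0x1c,0x05,0x10,0x04,0x06] = 13 ec 7d 7d 57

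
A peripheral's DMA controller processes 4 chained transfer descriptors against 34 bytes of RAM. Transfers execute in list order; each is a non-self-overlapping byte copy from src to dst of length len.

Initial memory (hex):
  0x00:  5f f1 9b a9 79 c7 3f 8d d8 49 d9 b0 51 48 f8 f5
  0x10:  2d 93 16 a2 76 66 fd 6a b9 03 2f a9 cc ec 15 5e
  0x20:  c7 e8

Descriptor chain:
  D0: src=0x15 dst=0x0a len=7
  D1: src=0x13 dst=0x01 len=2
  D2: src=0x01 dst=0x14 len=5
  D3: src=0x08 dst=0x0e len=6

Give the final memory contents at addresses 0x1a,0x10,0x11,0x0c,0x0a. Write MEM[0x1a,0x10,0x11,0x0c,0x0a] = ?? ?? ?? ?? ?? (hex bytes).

#0 dst[0x0a+7] := {0x66,0xfd,0x6a,0xb9,0x03,0x2f,0xa9}
#1 dst[0x01+2] := {0xa2,0x76}
#2 dst[0x14+5] := {0xa2,0x76,0xa9,0x79,0xc7}
#3 dst[0x0e+6] := {0xd8,0x49,0x66,0xfd,0x6a,0xb9}
query mem[0x1a]=0x2f, mem[0x10]=0x66, mem[0x11]=0xfd, mem[0x0c]=0x6a, mem[0x0a]=0x66

MEM[0x1a,0x10,0x11,0x0c,0x0a] = 2f 66 fd 6a 66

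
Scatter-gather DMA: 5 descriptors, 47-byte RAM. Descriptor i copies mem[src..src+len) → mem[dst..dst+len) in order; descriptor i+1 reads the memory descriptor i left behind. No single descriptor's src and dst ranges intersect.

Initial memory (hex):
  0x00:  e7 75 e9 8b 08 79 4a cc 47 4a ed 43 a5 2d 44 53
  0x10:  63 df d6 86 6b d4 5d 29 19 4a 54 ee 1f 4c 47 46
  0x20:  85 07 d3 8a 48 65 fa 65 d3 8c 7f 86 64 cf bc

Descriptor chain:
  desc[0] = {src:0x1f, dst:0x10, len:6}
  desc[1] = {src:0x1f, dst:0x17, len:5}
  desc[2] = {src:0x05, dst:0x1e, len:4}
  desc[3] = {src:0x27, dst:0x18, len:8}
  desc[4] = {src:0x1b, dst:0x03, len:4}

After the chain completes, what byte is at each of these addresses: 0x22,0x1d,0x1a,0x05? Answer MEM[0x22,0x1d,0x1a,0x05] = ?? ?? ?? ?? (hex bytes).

D0: mem[0x10..0x15] <- [46 85 07 d3 8a 48]
D1: mem[0x17..0x1b] <- [46 85 07 d3 8a]
D2: mem[0x1e..0x21] <- [79 4a cc 47]
D3: mem[0x18..0x1f] <- [65 d3 8c 7f 86 64 cf bc]
D4: mem[0x03..0x06] <- [7f 86 64 cf]
query mem[0x22]=0xd3, mem[0x1d]=0x64, mem[0x1a]=0x8c, mem[0x05]=0x64

MEM[0x22,0x1d,0x1a,0x05] = d3 64 8c 64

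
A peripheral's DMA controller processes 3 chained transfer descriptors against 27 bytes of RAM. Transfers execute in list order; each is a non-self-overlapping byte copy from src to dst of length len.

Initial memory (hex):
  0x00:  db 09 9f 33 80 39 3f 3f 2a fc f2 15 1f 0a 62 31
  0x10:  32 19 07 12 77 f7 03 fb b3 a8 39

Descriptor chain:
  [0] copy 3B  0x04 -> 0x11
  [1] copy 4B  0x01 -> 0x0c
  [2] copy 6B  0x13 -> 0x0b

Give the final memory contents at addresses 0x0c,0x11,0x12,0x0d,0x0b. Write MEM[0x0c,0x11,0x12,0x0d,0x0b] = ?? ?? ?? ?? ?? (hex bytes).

#0 dst[0x11+3] := {0x80,0x39,0x3f}
#1 dst[0x0c+4] := {0x09,0x9f,0x33,0x80}
#2 dst[0x0b+6] := {0x3f,0x77,0xf7,0x03,0xfb,0xb3}
query mem[0x0c]=0x77, mem[0x11]=0x80, mem[0x12]=0x39, mem[0x0d]=0xf7, mem[0x0b]=0x3f

MEM[0x0c,0x11,0x12,0x0d,0x0b] = 77 80 39 f7 3f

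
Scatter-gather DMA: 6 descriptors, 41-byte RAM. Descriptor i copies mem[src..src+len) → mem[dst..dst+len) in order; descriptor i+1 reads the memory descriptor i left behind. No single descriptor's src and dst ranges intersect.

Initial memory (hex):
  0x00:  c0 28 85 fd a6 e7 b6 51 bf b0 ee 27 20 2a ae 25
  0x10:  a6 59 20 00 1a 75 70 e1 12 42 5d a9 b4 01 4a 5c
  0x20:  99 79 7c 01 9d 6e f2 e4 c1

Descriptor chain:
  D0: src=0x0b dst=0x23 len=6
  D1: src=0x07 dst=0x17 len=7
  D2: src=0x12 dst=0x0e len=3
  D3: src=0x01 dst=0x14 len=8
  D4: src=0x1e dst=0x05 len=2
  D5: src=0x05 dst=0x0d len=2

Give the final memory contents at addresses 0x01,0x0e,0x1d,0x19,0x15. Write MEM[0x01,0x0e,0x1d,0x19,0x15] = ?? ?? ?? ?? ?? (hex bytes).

D0: mem[0x23..0x28] <- [27 20 2a ae 25 a6]
D1: mem[0x17..0x1d] <- [51 bf b0 ee 27 20 2a]
D2: mem[0x0e..0x10] <- [20 00 1a]
D3: mem[0x14..0x1b] <- [28 85 fd a6 e7 b6 51 bf]
D4: mem[0x05..0x06] <- [4a 5c]
D5: mem[0x0d..0x0e] <- [4a 5c]
query mem[0x01]=0x28, mem[0x0e]=0x5c, mem[0x1d]=0x2a, mem[0x19]=0xb6, mem[0x15]=0x85

MEM[0x01,0x0e,0x1d,0x19,0x15] = 28 5c 2a b6 85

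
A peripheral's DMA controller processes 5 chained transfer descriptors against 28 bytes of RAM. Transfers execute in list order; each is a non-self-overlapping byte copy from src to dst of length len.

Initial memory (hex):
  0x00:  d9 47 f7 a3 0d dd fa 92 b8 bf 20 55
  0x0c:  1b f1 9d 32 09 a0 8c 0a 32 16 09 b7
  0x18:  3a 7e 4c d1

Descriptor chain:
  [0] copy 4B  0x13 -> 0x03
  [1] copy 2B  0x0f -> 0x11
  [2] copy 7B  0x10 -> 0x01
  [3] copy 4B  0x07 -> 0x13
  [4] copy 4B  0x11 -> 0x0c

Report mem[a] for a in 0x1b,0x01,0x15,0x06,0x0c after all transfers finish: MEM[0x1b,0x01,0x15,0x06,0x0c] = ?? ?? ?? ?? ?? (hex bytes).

  after D0: wrote 4B at 0x03 = 0a321609
  after D1: wrote 2B at 0x11 = 3209
  after D2: wrote 7B at 0x01 = 0932090a321609
  after D3: wrote 4B at 0x13 = 09b8bf20
  after D4: wrote 4B at 0x0c = 320909b8
query mem[0x1b]=0xd1, mem[0x01]=0x09, mem[0x15]=0xbf, mem[0x06]=0x16, mem[0x0c]=0x32

MEM[0x1b,0x01,0x15,0x06,0x0c] = d1 09 bf 16 32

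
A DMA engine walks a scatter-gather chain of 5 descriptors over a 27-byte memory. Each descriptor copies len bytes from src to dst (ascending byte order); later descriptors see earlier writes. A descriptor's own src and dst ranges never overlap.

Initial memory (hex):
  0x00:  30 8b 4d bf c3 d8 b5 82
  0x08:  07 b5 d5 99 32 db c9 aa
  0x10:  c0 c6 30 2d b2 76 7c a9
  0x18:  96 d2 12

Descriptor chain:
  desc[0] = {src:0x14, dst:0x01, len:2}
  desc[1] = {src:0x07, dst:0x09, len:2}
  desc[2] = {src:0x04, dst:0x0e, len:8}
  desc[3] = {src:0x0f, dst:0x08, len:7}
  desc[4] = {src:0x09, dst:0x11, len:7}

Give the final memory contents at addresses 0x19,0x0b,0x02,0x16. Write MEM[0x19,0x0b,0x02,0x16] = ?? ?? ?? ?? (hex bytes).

  after D0: wrote 2B at 0x01 = b276
  after D1: wrote 2B at 0x09 = 8207
  after D2: wrote 8B at 0x0e = c3d8b58207820799
  after D3: wrote 7B at 0x08 = d8b58207820799
  after D4: wrote 7B at 0x11 = b58207820799d8
query mem[0x19]=0xd2, mem[0x0b]=0x07, mem[0x02]=0x76, mem[0x16]=0x99

MEM[0x19,0x0b,0x02,0x16] = d2 07 76 99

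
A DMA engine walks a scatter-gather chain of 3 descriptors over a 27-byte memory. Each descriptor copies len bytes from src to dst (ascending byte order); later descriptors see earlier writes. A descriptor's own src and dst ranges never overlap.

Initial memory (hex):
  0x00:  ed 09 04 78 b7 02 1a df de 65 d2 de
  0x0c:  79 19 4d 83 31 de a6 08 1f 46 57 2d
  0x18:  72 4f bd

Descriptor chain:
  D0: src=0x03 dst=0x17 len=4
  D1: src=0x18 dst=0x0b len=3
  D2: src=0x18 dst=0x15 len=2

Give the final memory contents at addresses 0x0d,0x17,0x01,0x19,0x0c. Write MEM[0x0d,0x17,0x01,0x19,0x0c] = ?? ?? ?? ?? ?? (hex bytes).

MEM[0x0d,0x17,0x01,0x19,0x0c] = 1a 78 09 02 02

  after D0: wrote 4B at 0x17 = 78b7021a
  after D1: wrote 3B at 0x0b = b7021a
  after D2: wrote 2B at 0x15 = b702
query mem[0x0d]=0x1a, mem[0x17]=0x78, mem[0x01]=0x09, mem[0x19]=0x02, mem[0x0c]=0x02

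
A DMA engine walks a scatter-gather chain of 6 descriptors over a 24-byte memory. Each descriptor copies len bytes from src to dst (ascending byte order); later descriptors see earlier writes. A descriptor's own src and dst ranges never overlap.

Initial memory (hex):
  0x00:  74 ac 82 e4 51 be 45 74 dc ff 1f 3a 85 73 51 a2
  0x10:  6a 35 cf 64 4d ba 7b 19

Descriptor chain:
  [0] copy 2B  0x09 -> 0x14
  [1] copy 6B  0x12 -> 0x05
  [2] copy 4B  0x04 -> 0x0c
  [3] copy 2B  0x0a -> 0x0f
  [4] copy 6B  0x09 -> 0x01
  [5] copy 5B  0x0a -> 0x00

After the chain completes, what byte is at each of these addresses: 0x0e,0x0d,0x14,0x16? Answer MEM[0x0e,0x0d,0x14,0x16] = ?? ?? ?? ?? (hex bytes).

  after D0: wrote 2B at 0x14 = ff1f
  after D1: wrote 6B at 0x05 = cf64ff1f7b19
  after D2: wrote 4B at 0x0c = 51cf64ff
  after D3: wrote 2B at 0x0f = 193a
  after D4: wrote 6B at 0x01 = 7b193a51cf64
  after D5: wrote 5B at 0x00 = 193a51cf64
query mem[0x0e]=0x64, mem[0x0d]=0xcf, mem[0x14]=0xff, mem[0x16]=0x7b

MEM[0x0e,0x0d,0x14,0x16] = 64 cf ff 7b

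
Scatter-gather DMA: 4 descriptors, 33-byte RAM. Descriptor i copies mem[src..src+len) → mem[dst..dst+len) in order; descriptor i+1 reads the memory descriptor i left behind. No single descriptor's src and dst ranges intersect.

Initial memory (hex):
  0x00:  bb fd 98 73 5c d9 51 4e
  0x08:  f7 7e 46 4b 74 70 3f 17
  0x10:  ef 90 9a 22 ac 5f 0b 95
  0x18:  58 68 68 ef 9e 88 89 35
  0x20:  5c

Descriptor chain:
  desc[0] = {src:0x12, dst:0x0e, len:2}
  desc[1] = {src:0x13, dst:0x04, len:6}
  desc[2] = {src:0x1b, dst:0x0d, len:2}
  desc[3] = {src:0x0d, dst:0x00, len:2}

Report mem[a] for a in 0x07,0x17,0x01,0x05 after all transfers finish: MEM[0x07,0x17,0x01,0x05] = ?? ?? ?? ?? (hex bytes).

#0 dst[0x0e+2] := {0x9a,0x22}
#1 dst[0x04+6] := {0x22,0xac,0x5f,0x0b,0x95,0x58}
#2 dst[0x0d+2] := {0xef,0x9e}
#3 dst[0x00+2] := {0xef,0x9e}
query mem[0x07]=0x0b, mem[0x17]=0x95, mem[0x01]=0x9e, mem[0x05]=0xac

MEM[0x07,0x17,0x01,0x05] = 0b 95 9e ac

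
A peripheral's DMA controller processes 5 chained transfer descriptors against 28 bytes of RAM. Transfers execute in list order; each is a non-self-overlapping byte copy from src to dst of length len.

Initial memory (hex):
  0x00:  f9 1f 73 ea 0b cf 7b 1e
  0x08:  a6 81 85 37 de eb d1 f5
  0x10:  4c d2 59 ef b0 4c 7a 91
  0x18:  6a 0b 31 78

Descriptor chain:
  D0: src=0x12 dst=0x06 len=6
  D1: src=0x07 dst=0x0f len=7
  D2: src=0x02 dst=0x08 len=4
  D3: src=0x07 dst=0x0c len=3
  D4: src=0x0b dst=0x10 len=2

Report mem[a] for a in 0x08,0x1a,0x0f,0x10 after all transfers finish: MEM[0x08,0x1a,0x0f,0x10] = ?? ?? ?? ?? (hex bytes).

[0] 0x12->0x06 len=6 : 59 ef b0 4c 7a 91
[1] 0x07->0x0f len=7 : ef b0 4c 7a 91 de eb
[2] 0x02->0x08 len=4 : 73 ea 0b cf
[3] 0x07->0x0c len=3 : ef 73 ea
[4] 0x0b->0x10 len=2 : cf ef
query mem[0x08]=0x73, mem[0x1a]=0x31, mem[0x0f]=0xef, mem[0x10]=0xcf

MEM[0x08,0x1a,0x0f,0x10] = 73 31 ef cf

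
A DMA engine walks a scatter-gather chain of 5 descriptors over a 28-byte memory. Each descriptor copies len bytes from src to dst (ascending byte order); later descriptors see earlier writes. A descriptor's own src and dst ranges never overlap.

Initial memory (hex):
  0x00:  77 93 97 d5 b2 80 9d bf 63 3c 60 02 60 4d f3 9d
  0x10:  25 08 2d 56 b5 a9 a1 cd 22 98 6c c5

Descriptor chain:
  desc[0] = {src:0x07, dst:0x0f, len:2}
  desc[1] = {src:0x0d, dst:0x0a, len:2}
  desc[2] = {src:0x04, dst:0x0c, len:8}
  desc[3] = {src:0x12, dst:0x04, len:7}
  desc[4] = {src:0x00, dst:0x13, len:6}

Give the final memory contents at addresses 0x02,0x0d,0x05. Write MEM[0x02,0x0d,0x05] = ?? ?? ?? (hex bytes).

  after D0: wrote 2B at 0x0f = bf63
  after D1: wrote 2B at 0x0a = 4df3
  after D2: wrote 8B at 0x0c = b2809dbf633c4df3
  after D3: wrote 7B at 0x04 = 4df3b5a9a1cd22
  after D4: wrote 6B at 0x13 = 779397d54df3
query mem[0x02]=0x97, mem[0x0d]=0x80, mem[0x05]=0xf3

MEM[0x02,0x0d,0x05] = 97 80 f3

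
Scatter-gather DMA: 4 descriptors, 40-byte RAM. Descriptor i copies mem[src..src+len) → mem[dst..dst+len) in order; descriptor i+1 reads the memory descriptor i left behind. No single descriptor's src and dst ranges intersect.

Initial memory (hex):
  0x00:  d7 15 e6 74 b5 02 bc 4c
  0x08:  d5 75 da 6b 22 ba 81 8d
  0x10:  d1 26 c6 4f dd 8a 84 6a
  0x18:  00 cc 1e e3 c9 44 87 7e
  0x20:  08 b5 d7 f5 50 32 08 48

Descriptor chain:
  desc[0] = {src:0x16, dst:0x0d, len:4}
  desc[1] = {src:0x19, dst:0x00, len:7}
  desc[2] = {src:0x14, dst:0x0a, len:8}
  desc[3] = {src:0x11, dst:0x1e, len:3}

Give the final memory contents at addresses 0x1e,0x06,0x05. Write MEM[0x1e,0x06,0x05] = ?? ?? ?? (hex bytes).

#0 dst[0x0d+4] := {0x84,0x6a,0x00,0xcc}
#1 dst[0x00+7] := {0xcc,0x1e,0xe3,0xc9,0x44,0x87,0x7e}
#2 dst[0x0a+8] := {0xdd,0x8a,0x84,0x6a,0x00,0xcc,0x1e,0xe3}
#3 dst[0x1e+3] := {0xe3,0xc6,0x4f}
query mem[0x1e]=0xe3, mem[0x06]=0x7e, mem[0x05]=0x87

MEM[0x1e,0x06,0x05] = e3 7e 87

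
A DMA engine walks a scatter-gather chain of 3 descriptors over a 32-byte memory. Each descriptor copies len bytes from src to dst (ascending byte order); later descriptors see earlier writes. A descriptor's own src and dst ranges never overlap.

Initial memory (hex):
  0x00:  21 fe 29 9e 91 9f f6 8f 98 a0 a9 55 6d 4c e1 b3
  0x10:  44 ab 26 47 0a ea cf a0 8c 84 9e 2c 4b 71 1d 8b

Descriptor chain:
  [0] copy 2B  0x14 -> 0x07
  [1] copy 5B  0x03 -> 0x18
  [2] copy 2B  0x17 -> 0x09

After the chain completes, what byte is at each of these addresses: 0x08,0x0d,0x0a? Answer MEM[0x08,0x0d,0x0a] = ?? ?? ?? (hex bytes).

MEM[0x08,0x0d,0x0a] = ea 4c 9e

  after D0: wrote 2B at 0x07 = 0aea
  after D1: wrote 5B at 0x18 = 9e919ff60a
  after D2: wrote 2B at 0x09 = a09e
query mem[0x08]=0xea, mem[0x0d]=0x4c, mem[0x0a]=0x9e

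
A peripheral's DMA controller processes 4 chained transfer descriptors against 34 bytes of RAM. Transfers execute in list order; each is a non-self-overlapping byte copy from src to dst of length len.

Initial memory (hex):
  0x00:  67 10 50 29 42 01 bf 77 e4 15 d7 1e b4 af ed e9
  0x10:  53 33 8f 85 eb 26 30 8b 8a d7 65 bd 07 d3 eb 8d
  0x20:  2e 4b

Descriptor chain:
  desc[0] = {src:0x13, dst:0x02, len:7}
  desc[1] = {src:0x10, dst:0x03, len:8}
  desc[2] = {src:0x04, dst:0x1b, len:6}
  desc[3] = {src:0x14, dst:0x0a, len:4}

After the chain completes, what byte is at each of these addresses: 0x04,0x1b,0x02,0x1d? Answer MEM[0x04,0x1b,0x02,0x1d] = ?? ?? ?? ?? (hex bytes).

MEM[0x04,0x1b,0x02,0x1d] = 33 33 85 85

#0 dst[0x02+7] := {0x85,0xeb,0x26,0x30,0x8b,0x8a,0xd7}
#1 dst[0x03+8] := {0x53,0x33,0x8f,0x85,0xeb,0x26,0x30,0x8b}
#2 dst[0x1b+6] := {0x33,0x8f,0x85,0xeb,0x26,0x30}
#3 dst[0x0a+4] := {0xeb,0x26,0x30,0x8b}
query mem[0x04]=0x33, mem[0x1b]=0x33, mem[0x02]=0x85, mem[0x1d]=0x85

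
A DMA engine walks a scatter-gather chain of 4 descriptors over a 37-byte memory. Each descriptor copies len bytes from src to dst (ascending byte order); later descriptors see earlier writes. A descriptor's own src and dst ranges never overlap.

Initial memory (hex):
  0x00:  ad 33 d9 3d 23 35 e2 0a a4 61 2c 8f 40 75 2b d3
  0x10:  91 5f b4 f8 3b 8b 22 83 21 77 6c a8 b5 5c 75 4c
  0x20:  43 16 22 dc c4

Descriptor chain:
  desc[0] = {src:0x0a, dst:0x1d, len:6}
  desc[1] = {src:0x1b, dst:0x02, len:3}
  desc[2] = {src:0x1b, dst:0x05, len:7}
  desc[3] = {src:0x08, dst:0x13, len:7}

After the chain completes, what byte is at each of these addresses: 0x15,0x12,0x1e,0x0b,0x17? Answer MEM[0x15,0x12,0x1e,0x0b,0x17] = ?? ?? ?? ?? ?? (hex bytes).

MEM[0x15,0x12,0x1e,0x0b,0x17] = 75 b4 8f 2b 40

[0] 0x0a->0x1d len=6 : 2c 8f 40 75 2b d3
[1] 0x1b->0x02 len=3 : a8 b5 2c
[2] 0x1b->0x05 len=7 : a8 b5 2c 8f 40 75 2b
[3] 0x08->0x13 len=7 : 8f 40 75 2b 40 75 2b
query mem[0x15]=0x75, mem[0x12]=0xb4, mem[0x1e]=0x8f, mem[0x0b]=0x2b, mem[0x17]=0x40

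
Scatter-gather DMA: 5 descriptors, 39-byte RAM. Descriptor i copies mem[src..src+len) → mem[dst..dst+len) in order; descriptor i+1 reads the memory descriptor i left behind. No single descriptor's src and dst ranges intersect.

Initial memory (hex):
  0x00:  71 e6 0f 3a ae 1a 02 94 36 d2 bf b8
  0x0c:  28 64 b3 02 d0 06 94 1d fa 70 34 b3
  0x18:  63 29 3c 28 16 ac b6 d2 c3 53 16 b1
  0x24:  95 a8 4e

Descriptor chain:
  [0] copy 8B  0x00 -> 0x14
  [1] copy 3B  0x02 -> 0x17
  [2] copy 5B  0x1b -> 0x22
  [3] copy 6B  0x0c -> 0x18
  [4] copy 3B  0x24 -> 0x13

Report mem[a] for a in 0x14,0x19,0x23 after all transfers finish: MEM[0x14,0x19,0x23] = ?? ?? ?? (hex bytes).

MEM[0x14,0x19,0x23] = b6 64 16

D0: mem[0x14..0x1b] <- [71 e6 0f 3a ae 1a 02 94]
D1: mem[0x17..0x19] <- [0f 3a ae]
D2: mem[0x22..0x26] <- [94 16 ac b6 d2]
D3: mem[0x18..0x1d] <- [28 64 b3 02 d0 06]
D4: mem[0x13..0x15] <- [ac b6 d2]
query mem[0x14]=0xb6, mem[0x19]=0x64, mem[0x23]=0x16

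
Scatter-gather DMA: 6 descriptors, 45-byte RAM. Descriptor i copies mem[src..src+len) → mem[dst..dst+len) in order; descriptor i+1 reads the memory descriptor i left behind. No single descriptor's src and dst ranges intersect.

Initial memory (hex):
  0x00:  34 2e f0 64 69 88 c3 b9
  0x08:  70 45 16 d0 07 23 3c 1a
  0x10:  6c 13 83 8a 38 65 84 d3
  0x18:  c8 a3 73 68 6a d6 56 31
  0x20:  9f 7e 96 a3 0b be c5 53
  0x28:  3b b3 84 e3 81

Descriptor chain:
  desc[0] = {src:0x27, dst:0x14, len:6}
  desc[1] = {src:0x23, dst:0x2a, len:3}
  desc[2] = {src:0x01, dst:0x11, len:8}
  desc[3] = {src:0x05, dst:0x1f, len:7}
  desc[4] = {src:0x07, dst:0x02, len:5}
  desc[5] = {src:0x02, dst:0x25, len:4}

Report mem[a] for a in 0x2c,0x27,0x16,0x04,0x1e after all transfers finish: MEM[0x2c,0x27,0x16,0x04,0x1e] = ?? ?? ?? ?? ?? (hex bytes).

#0 dst[0x14+6] := {0x53,0x3b,0xb3,0x84,0xe3,0x81}
#1 dst[0x2a+3] := {0xa3,0x0b,0xbe}
#2 dst[0x11+8] := {0x2e,0xf0,0x64,0x69,0x88,0xc3,0xb9,0x70}
#3 dst[0x1f+7] := {0x88,0xc3,0xb9,0x70,0x45,0x16,0xd0}
#4 dst[0x02+5] := {0xb9,0x70,0x45,0x16,0xd0}
#5 dst[0x25+4] := {0xb9,0x70,0x45,0x16}
query mem[0x2c]=0xbe, mem[0x27]=0x45, mem[0x16]=0xc3, mem[0x04]=0x45, mem[0x1e]=0x56

MEM[0x2c,0x27,0x16,0x04,0x1e] = be 45 c3 45 56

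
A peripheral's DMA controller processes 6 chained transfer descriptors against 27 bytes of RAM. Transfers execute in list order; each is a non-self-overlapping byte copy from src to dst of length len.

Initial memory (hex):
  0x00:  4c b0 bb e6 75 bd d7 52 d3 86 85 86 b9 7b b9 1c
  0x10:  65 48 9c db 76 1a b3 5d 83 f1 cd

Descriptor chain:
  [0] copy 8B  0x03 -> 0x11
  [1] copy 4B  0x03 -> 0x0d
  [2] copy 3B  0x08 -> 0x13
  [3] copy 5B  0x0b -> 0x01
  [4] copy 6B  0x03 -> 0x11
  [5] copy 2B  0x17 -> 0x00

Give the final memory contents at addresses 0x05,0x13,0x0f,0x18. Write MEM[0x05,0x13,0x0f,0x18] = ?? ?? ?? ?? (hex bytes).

#0 dst[0x11+8] := {0xe6,0x75,0xbd,0xd7,0x52,0xd3,0x86,0x85}
#1 dst[0x0d+4] := {0xe6,0x75,0xbd,0xd7}
#2 dst[0x13+3] := {0xd3,0x86,0x85}
#3 dst[0x01+5] := {0x86,0xb9,0xe6,0x75,0xbd}
#4 dst[0x11+6] := {0xe6,0x75,0xbd,0xd7,0x52,0xd3}
#5 dst[0x00+2] := {0x86,0x85}
query mem[0x05]=0xbd, mem[0x13]=0xbd, mem[0x0f]=0xbd, mem[0x18]=0x85

MEM[0x05,0x13,0x0f,0x18] = bd bd bd 85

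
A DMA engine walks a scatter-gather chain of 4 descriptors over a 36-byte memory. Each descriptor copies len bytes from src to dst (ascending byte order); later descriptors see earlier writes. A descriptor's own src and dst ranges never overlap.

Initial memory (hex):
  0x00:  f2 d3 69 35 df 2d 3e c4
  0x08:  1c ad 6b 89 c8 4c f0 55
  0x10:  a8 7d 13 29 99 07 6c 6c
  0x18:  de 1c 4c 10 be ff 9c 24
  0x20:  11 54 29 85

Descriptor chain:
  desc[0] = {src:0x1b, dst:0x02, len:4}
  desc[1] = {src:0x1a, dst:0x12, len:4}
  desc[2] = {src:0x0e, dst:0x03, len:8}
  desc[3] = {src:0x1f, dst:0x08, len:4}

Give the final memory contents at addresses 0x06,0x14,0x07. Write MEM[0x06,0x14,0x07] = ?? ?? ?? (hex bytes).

MEM[0x06,0x14,0x07] = 7d be 4c

#0 dst[0x02+4] := {0x10,0xbe,0xff,0x9c}
#1 dst[0x12+4] := {0x4c,0x10,0xbe,0xff}
#2 dst[0x03+8] := {0xf0,0x55,0xa8,0x7d,0x4c,0x10,0xbe,0xff}
#3 dst[0x08+4] := {0x24,0x11,0x54,0x29}
query mem[0x06]=0x7d, mem[0x14]=0xbe, mem[0x07]=0x4c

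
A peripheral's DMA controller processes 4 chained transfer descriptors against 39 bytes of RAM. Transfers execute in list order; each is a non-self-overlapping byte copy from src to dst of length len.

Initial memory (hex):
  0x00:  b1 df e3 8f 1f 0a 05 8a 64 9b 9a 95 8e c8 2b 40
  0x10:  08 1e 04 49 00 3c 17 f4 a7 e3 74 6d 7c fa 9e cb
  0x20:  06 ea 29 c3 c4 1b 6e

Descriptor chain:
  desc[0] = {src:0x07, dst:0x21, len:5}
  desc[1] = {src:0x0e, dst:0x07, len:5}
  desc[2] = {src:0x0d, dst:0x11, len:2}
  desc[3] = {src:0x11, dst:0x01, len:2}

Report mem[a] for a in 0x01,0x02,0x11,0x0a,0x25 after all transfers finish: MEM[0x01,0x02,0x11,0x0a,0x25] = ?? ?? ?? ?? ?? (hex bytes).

D0: mem[0x21..0x25] <- [8a 64 9b 9a 95]
D1: mem[0x07..0x0b] <- [2b 40 08 1e 04]
D2: mem[0x11..0x12] <- [c8 2b]
D3: mem[0x01..0x02] <- [c8 2b]
query mem[0x01]=0xc8, mem[0x02]=0x2b, mem[0x11]=0xc8, mem[0x0a]=0x1e, mem[0x25]=0x95

MEM[0x01,0x02,0x11,0x0a,0x25] = c8 2b c8 1e 95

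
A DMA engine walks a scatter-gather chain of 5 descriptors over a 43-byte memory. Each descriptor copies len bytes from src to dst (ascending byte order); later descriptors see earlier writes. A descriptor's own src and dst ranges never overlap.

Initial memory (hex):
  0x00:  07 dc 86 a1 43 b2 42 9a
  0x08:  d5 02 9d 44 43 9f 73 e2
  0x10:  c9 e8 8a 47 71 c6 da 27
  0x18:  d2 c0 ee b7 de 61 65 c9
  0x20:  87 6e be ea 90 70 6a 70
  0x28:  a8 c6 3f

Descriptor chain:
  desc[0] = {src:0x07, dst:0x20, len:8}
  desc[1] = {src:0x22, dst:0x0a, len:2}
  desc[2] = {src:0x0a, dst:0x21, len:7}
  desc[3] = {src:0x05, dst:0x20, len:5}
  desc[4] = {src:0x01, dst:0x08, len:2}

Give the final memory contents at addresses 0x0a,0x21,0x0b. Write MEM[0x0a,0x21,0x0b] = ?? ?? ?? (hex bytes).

MEM[0x0a,0x21,0x0b] = 02 42 9d

#0 dst[0x20+8] := {0x9a,0xd5,0x02,0x9d,0x44,0x43,0x9f,0x73}
#1 dst[0x0a+2] := {0x02,0x9d}
#2 dst[0x21+7] := {0x02,0x9d,0x43,0x9f,0x73,0xe2,0xc9}
#3 dst[0x20+5] := {0xb2,0x42,0x9a,0xd5,0x02}
#4 dst[0x08+2] := {0xdc,0x86}
query mem[0x0a]=0x02, mem[0x21]=0x42, mem[0x0b]=0x9d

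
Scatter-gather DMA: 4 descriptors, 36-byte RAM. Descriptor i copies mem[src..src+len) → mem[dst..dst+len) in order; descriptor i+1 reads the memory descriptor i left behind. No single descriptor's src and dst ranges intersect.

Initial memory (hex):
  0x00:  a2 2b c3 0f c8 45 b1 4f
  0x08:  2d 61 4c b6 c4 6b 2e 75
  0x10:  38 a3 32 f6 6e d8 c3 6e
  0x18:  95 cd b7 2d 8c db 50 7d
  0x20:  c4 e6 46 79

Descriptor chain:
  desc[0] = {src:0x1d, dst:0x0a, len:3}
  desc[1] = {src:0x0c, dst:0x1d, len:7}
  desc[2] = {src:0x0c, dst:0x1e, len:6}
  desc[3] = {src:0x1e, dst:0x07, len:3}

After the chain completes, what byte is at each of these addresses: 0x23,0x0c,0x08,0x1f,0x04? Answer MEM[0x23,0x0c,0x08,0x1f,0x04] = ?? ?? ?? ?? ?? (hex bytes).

MEM[0x23,0x0c,0x08,0x1f,0x04] = a3 7d 6b 6b c8

D0: mem[0x0a..0x0c] <- [db 50 7d]
D1: mem[0x1d..0x23] <- [7d 6b 2e 75 38 a3 32]
D2: mem[0x1e..0x23] <- [7d 6b 2e 75 38 a3]
D3: mem[0x07..0x09] <- [7d 6b 2e]
query mem[0x23]=0xa3, mem[0x0c]=0x7d, mem[0x08]=0x6b, mem[0x1f]=0x6b, mem[0x04]=0xc8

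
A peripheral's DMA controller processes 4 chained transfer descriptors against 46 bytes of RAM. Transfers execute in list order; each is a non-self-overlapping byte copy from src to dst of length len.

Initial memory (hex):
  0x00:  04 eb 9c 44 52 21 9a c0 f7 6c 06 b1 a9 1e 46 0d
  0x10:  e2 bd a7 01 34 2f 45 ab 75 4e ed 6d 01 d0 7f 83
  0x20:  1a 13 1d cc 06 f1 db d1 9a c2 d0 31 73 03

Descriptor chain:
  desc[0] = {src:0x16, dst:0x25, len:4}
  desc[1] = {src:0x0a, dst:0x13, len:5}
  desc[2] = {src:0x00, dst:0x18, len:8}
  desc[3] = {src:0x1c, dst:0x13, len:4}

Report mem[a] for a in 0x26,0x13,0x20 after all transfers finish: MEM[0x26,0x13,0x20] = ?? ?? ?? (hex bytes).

  after D0: wrote 4B at 0x25 = 45ab754e
  after D1: wrote 5B at 0x13 = 06b1a91e46
  after D2: wrote 8B at 0x18 = 04eb9c4452219ac0
  after D3: wrote 4B at 0x13 = 52219ac0
query mem[0x26]=0xab, mem[0x13]=0x52, mem[0x20]=0x1a

MEM[0x26,0x13,0x20] = ab 52 1a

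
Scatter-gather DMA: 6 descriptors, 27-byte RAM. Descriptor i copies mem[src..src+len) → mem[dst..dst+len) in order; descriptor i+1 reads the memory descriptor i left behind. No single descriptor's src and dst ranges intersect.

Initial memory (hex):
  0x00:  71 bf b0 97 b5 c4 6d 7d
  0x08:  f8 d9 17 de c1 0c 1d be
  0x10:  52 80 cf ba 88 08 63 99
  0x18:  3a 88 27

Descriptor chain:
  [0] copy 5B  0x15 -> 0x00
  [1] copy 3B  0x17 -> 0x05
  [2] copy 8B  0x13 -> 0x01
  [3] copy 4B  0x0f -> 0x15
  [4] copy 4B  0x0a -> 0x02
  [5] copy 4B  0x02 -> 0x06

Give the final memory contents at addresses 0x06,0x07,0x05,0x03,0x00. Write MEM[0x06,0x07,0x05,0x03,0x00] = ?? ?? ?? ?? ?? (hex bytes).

MEM[0x06,0x07,0x05,0x03,0x00] = 17 de 0c de 08

#0 dst[0x00+5] := {0x08,0x63,0x99,0x3a,0x88}
#1 dst[0x05+3] := {0x99,0x3a,0x88}
#2 dst[0x01+8] := {0xba,0x88,0x08,0x63,0x99,0x3a,0x88,0x27}
#3 dst[0x15+4] := {0xbe,0x52,0x80,0xcf}
#4 dst[0x02+4] := {0x17,0xde,0xc1,0x0c}
#5 dst[0x06+4] := {0x17,0xde,0xc1,0x0c}
query mem[0x06]=0x17, mem[0x07]=0xde, mem[0x05]=0x0c, mem[0x03]=0xde, mem[0x00]=0x08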